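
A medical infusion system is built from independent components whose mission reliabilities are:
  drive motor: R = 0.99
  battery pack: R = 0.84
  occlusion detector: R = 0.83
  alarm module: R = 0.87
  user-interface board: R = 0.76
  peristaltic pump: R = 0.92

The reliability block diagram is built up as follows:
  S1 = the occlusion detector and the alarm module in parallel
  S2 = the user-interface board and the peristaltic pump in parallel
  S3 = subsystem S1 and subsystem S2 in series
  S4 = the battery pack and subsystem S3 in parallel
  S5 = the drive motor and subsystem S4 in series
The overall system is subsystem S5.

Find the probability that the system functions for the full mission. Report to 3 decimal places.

0.984

Parallel (occlusion detector and alarm module): 1 − (1 − 0.83000)(1 − 0.87000) = 0.97790
Parallel (user-interface board and peristaltic pump): 1 − (1 − 0.76000)(1 − 0.92000) = 0.98080
Series ([0.97790] and [0.98080]): 0.97790 × 0.98080 = 0.95912
Parallel (battery pack and [0.95912]): 1 − (1 − 0.84000)(1 − 0.95912) = 0.99346
Series (drive motor and [0.99346]): 0.99000 × 0.99346 = 0.984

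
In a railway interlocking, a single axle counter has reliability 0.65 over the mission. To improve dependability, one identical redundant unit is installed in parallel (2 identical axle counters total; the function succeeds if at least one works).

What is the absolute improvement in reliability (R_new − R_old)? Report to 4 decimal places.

0.2275

R_before = 0.65
R_after = 1 − (1 − 0.65)^2 = 0.8775
ΔR = 0.8775 − 0.65 = 0.2275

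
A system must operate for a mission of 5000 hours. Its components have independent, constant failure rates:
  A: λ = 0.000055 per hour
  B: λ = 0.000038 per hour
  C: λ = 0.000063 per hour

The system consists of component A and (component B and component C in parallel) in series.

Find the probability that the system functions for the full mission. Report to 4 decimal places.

R(A) = exp(−0.000055 × 5000) = 0.759572
R(B) = exp(−0.000038 × 5000) = 0.826959
R(C) = exp(−0.000063 × 5000) = 0.729789
Parallel (B and C): 1 − (1 − 0.826959)(1 − 0.729789) = 0.953242
Series (A and [0.953242]): 0.759572 × 0.953242 = 0.7241

0.7241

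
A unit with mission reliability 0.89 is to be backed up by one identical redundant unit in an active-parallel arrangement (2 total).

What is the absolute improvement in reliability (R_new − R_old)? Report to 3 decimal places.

R_before = 0.89
R_after = 1 − (1 − 0.89)^2 = 0.988
ΔR = 0.988 − 0.89 = 0.098

0.098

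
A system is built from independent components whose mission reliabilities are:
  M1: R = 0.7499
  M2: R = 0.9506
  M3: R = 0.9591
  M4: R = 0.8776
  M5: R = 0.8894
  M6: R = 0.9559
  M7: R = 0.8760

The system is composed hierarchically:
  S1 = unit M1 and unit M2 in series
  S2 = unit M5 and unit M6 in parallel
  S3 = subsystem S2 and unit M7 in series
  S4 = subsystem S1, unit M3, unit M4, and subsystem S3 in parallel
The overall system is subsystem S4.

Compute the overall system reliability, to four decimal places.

0.9998

Series (M1 and M2): 0.749900 × 0.950600 = 0.712855
Parallel (M5 and M6): 1 − (1 − 0.889400)(1 − 0.955900) = 0.995123
Series ([0.995123] and M7): 0.995123 × 0.876000 = 0.871728
Parallel ([0.712855], M3, M4, and [0.871728]): 1 − (1 − 0.712855)(1 − 0.959100)(1 − 0.877600)(1 − 0.871728) = 0.9998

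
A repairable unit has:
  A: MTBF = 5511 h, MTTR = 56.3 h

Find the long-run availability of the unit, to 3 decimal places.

A(A) = MTBF/(MTBF+MTTR) = 5511/(5511+56.3) = 0.990

0.990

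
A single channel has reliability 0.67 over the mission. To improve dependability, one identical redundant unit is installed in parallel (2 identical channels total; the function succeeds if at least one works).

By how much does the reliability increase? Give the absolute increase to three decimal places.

R_before = 0.67
R_after = 1 − (1 − 0.67)^2 = 0.891
ΔR = 0.891 − 0.67 = 0.221

0.221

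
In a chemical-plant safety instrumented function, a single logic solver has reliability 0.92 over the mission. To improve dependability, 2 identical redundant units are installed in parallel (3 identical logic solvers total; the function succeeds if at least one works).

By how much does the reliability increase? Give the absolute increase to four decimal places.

R_before = 0.92
R_after = 1 − (1 − 0.92)^3 = 0.9995
ΔR = 0.9995 − 0.92 = 0.0795

0.0795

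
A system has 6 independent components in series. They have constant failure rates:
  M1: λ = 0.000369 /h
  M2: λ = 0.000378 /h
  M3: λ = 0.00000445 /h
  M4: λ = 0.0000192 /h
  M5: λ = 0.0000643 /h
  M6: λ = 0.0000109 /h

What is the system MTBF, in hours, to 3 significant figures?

Series of exponential components: λ_sys = Σ λ_i
λ_sys = 0.000369 + 0.000378 + 0.00000445 + 0.0000192 + 0.0000643 + 0.0000109 = 8.4585e-04 /h
MTBF = 1 / λ_sys = 1180 h

1180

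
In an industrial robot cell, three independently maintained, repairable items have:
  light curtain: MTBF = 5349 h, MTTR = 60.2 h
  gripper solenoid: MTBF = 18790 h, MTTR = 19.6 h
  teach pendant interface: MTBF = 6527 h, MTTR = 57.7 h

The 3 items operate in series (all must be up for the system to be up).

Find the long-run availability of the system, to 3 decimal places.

0.979

A(light curtain) = MTBF/(MTBF+MTTR) = 5349/(5349+60.2) = 0.988871
A(gripper solenoid) = MTBF/(MTBF+MTTR) = 18790/(18790+19.6) = 0.998958
A(teach pendant interface) = MTBF/(MTBF+MTTR) = 6527/(6527+57.7) = 0.991237
Series availability: 0.988871 × 0.998958 × 0.991237 = 0.979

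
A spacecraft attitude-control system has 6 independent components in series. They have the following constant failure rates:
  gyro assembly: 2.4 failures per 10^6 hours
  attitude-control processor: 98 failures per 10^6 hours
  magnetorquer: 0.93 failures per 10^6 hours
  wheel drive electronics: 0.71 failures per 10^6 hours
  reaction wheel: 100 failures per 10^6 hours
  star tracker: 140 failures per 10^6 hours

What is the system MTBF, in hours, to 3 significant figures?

Series of exponential components: λ_sys = Σ λ_i
λ_sys = 0.0000024 + 0.000098 + 0.00000093 + 0.00000071 + 0.00010 + 0.00014 = 3.4204e-04 /h
MTBF = 1 / λ_sys = 2920 h

2920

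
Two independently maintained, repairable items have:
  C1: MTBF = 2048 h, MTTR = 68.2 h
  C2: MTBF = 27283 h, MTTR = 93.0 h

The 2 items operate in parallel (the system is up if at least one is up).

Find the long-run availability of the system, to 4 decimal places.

A(C1) = MTBF/(MTBF+MTTR) = 2048/(2048+68.2) = 0.967772
A(C2) = MTBF/(MTBF+MTTR) = 27283/(27283+93.0) = 0.996603
Parallel availability: 1 − (1 − 0.967772)(1 − 0.996603) = 0.9999

0.9999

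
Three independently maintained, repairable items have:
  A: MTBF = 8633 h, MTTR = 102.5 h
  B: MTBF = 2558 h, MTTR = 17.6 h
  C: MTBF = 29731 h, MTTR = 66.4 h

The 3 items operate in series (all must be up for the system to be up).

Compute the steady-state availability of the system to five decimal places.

A(A) = MTBF/(MTBF+MTTR) = 8633/(8633+102.5) = 0.988266
A(B) = MTBF/(MTBF+MTTR) = 2558/(2558+17.6) = 0.993167
A(C) = MTBF/(MTBF+MTTR) = 29731/(29731+66.4) = 0.997772
Series availability: 0.988266 × 0.993167 × 0.997772 = 0.97933

0.97933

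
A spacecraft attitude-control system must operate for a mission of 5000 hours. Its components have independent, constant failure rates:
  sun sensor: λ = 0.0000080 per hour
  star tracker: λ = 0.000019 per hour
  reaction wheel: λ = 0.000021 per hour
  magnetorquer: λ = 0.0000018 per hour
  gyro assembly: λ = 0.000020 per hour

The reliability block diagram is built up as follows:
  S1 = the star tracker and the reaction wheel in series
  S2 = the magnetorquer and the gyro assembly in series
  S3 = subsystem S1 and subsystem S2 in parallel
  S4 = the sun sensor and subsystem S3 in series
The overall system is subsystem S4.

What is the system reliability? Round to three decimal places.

R(sun sensor) = exp(−0.0000080 × 5000) = 0.96079
R(star tracker) = exp(−0.000019 × 5000) = 0.90937
R(reaction wheel) = exp(−0.000021 × 5000) = 0.90032
R(magnetorquer) = exp(−0.0000018 × 5000) = 0.99104
R(gyro assembly) = exp(−0.000020 × 5000) = 0.90484
Series (star tracker and reaction wheel): 0.90937 × 0.90032 = 0.81872
Series (magnetorquer and gyro assembly): 0.99104 × 0.90484 = 0.89673
Parallel ([0.81872] and [0.89673]): 1 − (1 − 0.81872)(1 − 0.89673) = 0.98128
Series (sun sensor and [0.98128]): 0.96079 × 0.98128 = 0.943

0.943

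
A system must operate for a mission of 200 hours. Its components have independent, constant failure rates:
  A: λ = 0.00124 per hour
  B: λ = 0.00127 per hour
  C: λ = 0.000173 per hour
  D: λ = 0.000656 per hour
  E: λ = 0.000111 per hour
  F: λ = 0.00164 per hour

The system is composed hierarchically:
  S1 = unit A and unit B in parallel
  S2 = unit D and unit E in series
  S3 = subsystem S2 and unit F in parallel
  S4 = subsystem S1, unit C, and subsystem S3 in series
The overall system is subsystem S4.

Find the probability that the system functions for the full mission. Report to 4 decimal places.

0.8819

R(A) = exp(−0.00124 × 200) = 0.780360
R(B) = exp(−0.00127 × 200) = 0.775692
R(C) = exp(−0.000173 × 200) = 0.965992
R(D) = exp(−0.000656 × 200) = 0.877042
R(E) = exp(−0.000111 × 200) = 0.978045
R(F) = exp(−0.00164 × 200) = 0.720363
Parallel (A and B): 1 − (1 − 0.780360)(1 − 0.775692) = 0.950733
Series (D and E): 0.877042 × 0.978045 = 0.857787
Parallel ([0.857787] and F): 1 − (1 − 0.857787)(1 − 0.720363) = 0.960232
Series ([0.950733], C, and [0.960232]): 0.950733 × 0.965992 × 0.960232 = 0.8819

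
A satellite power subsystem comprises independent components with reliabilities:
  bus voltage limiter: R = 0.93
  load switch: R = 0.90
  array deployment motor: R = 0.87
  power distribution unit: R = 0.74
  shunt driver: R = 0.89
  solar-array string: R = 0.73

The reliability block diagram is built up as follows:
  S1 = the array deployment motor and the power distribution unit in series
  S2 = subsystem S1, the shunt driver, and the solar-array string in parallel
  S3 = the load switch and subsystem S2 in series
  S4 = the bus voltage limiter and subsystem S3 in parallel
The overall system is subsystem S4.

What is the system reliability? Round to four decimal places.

Series (array deployment motor and power distribution unit): 0.870000 × 0.740000 = 0.643800
Parallel ([0.643800], shunt driver, and solar-array string): 1 − (1 − 0.643800)(1 − 0.890000)(1 − 0.730000) = 0.989421
Series (load switch and [0.989421]): 0.900000 × 0.989421 = 0.890479
Parallel (bus voltage limiter and [0.890479]): 1 − (1 − 0.930000)(1 − 0.890479) = 0.9923

0.9923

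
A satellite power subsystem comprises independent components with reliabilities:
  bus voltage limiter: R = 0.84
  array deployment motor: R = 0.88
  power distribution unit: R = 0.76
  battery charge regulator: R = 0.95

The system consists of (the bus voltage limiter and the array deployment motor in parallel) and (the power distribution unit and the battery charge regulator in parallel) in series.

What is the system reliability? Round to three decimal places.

Parallel (bus voltage limiter and array deployment motor): 1 − (1 − 0.84000)(1 − 0.88000) = 0.98080
Parallel (power distribution unit and battery charge regulator): 1 − (1 − 0.76000)(1 − 0.95000) = 0.98800
Series ([0.98080] and [0.98800]): 0.98080 × 0.98800 = 0.969

0.969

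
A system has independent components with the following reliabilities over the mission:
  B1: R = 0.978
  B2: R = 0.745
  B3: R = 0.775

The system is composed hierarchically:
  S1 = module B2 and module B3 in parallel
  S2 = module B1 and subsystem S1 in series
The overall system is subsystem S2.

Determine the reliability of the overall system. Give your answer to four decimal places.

0.9219

Parallel (B2 and B3): 1 − (1 − 0.745000)(1 − 0.775000) = 0.942625
Series (B1 and [0.942625]): 0.978000 × 0.942625 = 0.9219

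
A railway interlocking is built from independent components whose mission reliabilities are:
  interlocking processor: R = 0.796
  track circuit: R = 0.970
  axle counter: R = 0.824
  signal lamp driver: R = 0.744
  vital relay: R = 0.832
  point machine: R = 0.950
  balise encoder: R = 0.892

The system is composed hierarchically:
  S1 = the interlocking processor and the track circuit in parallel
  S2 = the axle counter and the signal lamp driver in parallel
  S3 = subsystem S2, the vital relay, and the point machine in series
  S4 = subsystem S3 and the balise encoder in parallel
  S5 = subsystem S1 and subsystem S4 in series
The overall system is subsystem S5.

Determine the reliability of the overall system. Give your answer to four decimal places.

0.9676

Parallel (interlocking processor and track circuit): 1 − (1 − 0.796000)(1 − 0.970000) = 0.993880
Parallel (axle counter and signal lamp driver): 1 − (1 − 0.824000)(1 − 0.744000) = 0.954944
Series ([0.954944], vital relay, and point machine): 0.954944 × 0.832000 × 0.950000 = 0.754788
Parallel ([0.754788] and balise encoder): 1 − (1 − 0.754788)(1 − 0.892000) = 0.973517
Series ([0.993880] and [0.973517]): 0.993880 × 0.973517 = 0.9676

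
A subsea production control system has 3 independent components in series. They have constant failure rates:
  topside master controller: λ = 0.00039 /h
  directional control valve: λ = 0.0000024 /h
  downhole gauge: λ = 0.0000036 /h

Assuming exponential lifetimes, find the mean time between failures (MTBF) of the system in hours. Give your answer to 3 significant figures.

Series of exponential components: λ_sys = Σ λ_i
λ_sys = 0.00039 + 0.0000024 + 0.0000036 = 3.9600e-04 /h
MTBF = 1 / λ_sys = 2530 h

2530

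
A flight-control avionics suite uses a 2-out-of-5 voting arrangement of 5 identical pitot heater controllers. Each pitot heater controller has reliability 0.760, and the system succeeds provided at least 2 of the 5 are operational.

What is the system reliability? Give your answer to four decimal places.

0.9866

R = Σ_{i=2}^{5} C(5,i) p^i (1−p)^{5−i} with p = 0.760
C(5,2)·0.760^2·0.240^3 = 0.079847
C(5,3)·0.760^3·0.240^2 = 0.252850
C(5,4)·0.760^4·0.240^1 = 0.400346
C(5,5)·0.760^5·0.240^0 = 0.253553
Sum = 0.9866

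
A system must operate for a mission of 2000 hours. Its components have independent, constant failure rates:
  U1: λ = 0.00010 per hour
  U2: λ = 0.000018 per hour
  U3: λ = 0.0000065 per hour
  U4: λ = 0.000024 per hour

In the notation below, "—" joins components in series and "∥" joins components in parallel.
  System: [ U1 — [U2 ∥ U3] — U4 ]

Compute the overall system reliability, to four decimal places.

R(U1) = exp(−0.00010 × 2000) = 0.818731
R(U2) = exp(−0.000018 × 2000) = 0.964640
R(U3) = exp(−0.0000065 × 2000) = 0.987084
R(U4) = exp(−0.000024 × 2000) = 0.953134
Parallel (U2 and U3): 1 − (1 − 0.964640)(1 − 0.987084) = 0.999543
Series (U1, [0.999543], and U4): 0.818731 × 0.999543 × 0.953134 = 0.7800

0.7800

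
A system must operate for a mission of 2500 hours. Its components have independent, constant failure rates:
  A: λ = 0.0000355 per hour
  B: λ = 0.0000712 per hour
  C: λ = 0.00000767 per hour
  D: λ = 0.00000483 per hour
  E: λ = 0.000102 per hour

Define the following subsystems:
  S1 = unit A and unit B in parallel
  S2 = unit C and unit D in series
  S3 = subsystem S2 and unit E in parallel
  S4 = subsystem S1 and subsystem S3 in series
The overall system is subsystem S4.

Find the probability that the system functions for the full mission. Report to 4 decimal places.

0.9793

R(A) = exp(−0.0000355 × 2500) = 0.915074
R(B) = exp(−0.0000712 × 2500) = 0.836942
R(C) = exp(−0.00000767 × 2500) = 0.981008
R(D) = exp(−0.00000483 × 2500) = 0.987998
R(E) = exp(−0.000102 × 2500) = 0.774916
Parallel (A and B): 1 − (1 − 0.915074)(1 − 0.836942) = 0.986152
Series (C and D): 0.981008 × 0.987998 = 0.969234
Parallel ([0.969234] and E): 1 − (1 − 0.969234)(1 − 0.774916) = 0.993075
Series ([0.986152] and [0.993075]): 0.986152 × 0.993075 = 0.9793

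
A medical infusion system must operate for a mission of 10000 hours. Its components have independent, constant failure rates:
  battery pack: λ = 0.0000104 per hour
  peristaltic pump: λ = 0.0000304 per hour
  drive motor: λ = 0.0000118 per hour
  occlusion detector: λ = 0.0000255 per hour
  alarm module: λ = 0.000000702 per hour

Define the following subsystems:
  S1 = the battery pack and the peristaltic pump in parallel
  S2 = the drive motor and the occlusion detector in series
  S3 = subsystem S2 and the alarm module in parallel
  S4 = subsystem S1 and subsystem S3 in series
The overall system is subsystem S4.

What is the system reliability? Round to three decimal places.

R(battery pack) = exp(−0.0000104 × 10000) = 0.90123
R(peristaltic pump) = exp(−0.0000304 × 10000) = 0.73786
R(drive motor) = exp(−0.0000118 × 10000) = 0.88870
R(occlusion detector) = exp(−0.0000255 × 10000) = 0.77492
R(alarm module) = exp(−0.000000702 × 10000) = 0.99300
Parallel (battery pack and peristaltic pump): 1 − (1 − 0.90123)(1 − 0.73786) = 0.97411
Series (drive motor and occlusion detector): 0.88870 × 0.77492 = 0.68867
Parallel ([0.68867] and alarm module): 1 − (1 − 0.68867)(1 − 0.99300) = 0.99782
Series ([0.97411] and [0.99782]): 0.97411 × 0.99782 = 0.972

0.972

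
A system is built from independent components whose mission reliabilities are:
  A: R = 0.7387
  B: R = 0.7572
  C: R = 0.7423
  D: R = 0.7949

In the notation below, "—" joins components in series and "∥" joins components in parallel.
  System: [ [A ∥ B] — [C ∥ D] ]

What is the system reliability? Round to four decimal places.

Parallel (A and B): 1 − (1 − 0.738700)(1 − 0.757200) = 0.936556
Parallel (C and D): 1 − (1 − 0.742300)(1 − 0.794900) = 0.947146
Series ([0.936556] and [0.947146]): 0.936556 × 0.947146 = 0.8871

0.8871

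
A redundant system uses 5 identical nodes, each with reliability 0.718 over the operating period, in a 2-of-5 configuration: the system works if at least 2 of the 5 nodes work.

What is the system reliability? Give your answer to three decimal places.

R = Σ_{i=2}^{5} C(5,i) p^i (1−p)^{5−i} with p = 0.718
C(5,2)·0.718^2·0.282^3 = 0.11561
C(5,3)·0.718^3·0.282^2 = 0.29436
C(5,4)·0.718^4·0.282^1 = 0.37473
C(5,5)·0.718^5·0.282^0 = 0.19082
Sum = 0.976

0.976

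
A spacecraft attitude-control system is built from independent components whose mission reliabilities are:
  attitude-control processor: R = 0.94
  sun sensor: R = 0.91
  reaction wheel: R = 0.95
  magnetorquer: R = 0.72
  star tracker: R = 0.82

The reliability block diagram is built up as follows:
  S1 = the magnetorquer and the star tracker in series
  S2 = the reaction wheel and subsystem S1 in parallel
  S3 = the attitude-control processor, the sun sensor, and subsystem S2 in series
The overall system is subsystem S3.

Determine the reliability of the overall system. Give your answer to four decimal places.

0.8379

Series (magnetorquer and star tracker): 0.720000 × 0.820000 = 0.590400
Parallel (reaction wheel and [0.590400]): 1 − (1 − 0.950000)(1 − 0.590400) = 0.979520
Series (attitude-control processor, sun sensor, and [0.979520]): 0.940000 × 0.910000 × 0.979520 = 0.8379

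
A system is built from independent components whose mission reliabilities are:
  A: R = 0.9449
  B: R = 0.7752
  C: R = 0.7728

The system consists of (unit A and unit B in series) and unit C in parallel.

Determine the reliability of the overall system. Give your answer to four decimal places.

0.9392

Series (A and B): 0.944900 × 0.775200 = 0.732486
Parallel ([0.732486] and C): 1 − (1 − 0.732486)(1 − 0.772800) = 0.9392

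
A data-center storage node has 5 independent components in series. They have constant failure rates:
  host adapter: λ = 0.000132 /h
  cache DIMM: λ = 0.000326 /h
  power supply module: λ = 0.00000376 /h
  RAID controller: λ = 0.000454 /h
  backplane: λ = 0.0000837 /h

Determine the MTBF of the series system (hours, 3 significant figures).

Series of exponential components: λ_sys = Σ λ_i
λ_sys = 0.000132 + 0.000326 + 0.00000376 + 0.000454 + 0.0000837 = 9.9946e-04 /h
MTBF = 1 / λ_sys = 1000 h

1000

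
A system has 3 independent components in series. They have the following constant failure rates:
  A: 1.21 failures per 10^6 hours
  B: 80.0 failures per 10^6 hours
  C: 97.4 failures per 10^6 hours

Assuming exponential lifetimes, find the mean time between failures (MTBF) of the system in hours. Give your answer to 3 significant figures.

Series of exponential components: λ_sys = Σ λ_i
λ_sys = 0.00000121 + 0.0000800 + 0.0000974 = 1.7861e-04 /h
MTBF = 1 / λ_sys = 5600 h

5600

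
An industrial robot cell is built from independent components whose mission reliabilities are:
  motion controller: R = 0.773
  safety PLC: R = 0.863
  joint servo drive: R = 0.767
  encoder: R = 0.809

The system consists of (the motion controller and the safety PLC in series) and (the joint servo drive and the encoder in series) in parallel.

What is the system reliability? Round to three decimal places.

0.874

Series (motion controller and safety PLC): 0.77300 × 0.86300 = 0.66710
Series (joint servo drive and encoder): 0.76700 × 0.80900 = 0.62050
Parallel ([0.66710] and [0.62050]): 1 − (1 − 0.66710)(1 − 0.62050) = 0.874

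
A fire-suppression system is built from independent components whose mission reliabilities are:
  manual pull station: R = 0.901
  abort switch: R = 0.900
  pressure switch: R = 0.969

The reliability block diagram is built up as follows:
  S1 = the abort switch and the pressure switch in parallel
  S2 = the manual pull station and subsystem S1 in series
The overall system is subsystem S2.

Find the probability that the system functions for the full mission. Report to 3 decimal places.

Parallel (abort switch and pressure switch): 1 − (1 − 0.90000)(1 − 0.96900) = 0.99690
Series (manual pull station and [0.99690]): 0.90100 × 0.99690 = 0.898

0.898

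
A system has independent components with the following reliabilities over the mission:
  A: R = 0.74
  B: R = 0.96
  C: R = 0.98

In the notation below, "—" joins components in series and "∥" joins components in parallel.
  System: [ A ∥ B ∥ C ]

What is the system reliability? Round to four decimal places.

Parallel (A, B, and C): 1 − (1 − 0.740000)(1 − 0.960000)(1 − 0.980000) = 0.9998

0.9998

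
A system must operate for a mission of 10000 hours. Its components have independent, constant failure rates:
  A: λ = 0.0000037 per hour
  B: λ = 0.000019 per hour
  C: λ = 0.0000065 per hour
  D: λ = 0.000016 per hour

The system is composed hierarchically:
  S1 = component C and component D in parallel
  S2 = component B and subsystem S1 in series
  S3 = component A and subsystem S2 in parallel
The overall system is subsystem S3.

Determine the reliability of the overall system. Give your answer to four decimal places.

0.9934

R(A) = exp(−0.0000037 × 10000) = 0.963676
R(B) = exp(−0.000019 × 10000) = 0.826959
R(C) = exp(−0.0000065 × 10000) = 0.937067
R(D) = exp(−0.000016 × 10000) = 0.852144
Parallel (C and D): 1 − (1 − 0.937067)(1 − 0.852144) = 0.990695
Series (B and [0.990695]): 0.826959 × 0.990695 = 0.819264
Parallel (A and [0.819264]): 1 − (1 − 0.963676)(1 − 0.819264) = 0.9934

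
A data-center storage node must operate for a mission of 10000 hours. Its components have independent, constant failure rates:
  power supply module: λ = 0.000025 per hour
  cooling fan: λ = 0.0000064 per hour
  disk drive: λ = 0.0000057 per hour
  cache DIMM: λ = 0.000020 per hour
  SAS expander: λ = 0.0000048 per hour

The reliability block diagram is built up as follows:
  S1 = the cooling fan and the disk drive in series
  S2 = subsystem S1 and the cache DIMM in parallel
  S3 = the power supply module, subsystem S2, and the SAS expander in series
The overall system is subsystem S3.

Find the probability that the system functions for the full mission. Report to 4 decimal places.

0.7270

R(power supply module) = exp(−0.000025 × 10000) = 0.778801
R(cooling fan) = exp(−0.0000064 × 10000) = 0.938005
R(disk drive) = exp(−0.0000057 × 10000) = 0.944594
R(cache DIMM) = exp(−0.000020 × 10000) = 0.818731
R(SAS expander) = exp(−0.0000048 × 10000) = 0.953134
Series (cooling fan and disk drive): 0.938005 × 0.944594 = 0.886034
Parallel ([0.886034] and cache DIMM): 1 − (1 − 0.886034)(1 − 0.818731) = 0.979341
Series (power supply module, [0.979341], and SAS expander): 0.778801 × 0.979341 × 0.953134 = 0.7270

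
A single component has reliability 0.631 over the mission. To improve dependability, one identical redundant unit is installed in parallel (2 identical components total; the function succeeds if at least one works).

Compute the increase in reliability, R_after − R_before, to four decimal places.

R_before = 0.631
R_after = 1 − (1 − 0.631)^2 = 0.8638
ΔR = 0.8638 − 0.631 = 0.2328

0.2328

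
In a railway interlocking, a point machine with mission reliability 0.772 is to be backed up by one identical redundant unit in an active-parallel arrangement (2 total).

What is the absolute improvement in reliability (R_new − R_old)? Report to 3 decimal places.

0.176

R_before = 0.772
R_after = 1 − (1 − 0.772)^2 = 0.948
ΔR = 0.948 − 0.772 = 0.176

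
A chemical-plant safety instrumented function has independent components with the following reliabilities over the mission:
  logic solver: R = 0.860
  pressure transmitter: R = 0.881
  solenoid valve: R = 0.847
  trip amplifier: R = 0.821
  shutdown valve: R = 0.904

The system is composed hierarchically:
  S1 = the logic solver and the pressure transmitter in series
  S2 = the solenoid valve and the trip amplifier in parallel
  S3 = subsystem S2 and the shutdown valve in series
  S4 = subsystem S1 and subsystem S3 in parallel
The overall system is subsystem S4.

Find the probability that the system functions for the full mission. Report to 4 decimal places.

0.9707

Series (logic solver and pressure transmitter): 0.860000 × 0.881000 = 0.757660
Parallel (solenoid valve and trip amplifier): 1 − (1 − 0.847000)(1 − 0.821000) = 0.972613
Series ([0.972613] and shutdown valve): 0.972613 × 0.904000 = 0.879242
Parallel ([0.757660] and [0.879242]): 1 − (1 − 0.757660)(1 − 0.879242) = 0.9707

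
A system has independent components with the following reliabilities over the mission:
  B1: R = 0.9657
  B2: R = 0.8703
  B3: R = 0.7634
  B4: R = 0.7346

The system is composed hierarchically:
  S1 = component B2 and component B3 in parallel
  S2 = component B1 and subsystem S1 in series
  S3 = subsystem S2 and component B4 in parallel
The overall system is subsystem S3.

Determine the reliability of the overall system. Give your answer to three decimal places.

Parallel (B2 and B3): 1 − (1 − 0.87030)(1 − 0.76340) = 0.96931
Series (B1 and [0.96931]): 0.96570 × 0.96931 = 0.93606
Parallel ([0.93606] and B4): 1 − (1 − 0.93606)(1 − 0.73460) = 0.983

0.983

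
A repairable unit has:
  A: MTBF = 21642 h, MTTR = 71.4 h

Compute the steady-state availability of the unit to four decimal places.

A(A) = MTBF/(MTBF+MTTR) = 21642/(21642+71.4) = 0.9967

0.9967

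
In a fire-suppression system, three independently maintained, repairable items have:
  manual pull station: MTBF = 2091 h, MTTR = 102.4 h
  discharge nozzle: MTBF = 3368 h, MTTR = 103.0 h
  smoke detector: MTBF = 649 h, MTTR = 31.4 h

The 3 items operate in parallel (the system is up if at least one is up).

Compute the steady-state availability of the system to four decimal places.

A(manual pull station) = MTBF/(MTBF+MTTR) = 2091/(2091+102.4) = 0.953314
A(discharge nozzle) = MTBF/(MTBF+MTTR) = 3368/(3368+103.0) = 0.970326
A(smoke detector) = MTBF/(MTBF+MTTR) = 649/(649+31.4) = 0.953851
Parallel availability: 1 − (1 − 0.953314)(1 − 0.970326)(1 − 0.953851) = 0.9999

0.9999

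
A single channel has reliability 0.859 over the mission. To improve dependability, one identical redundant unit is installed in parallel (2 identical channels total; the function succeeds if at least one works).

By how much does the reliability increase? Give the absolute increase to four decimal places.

0.1211

R_before = 0.859
R_after = 1 − (1 − 0.859)^2 = 0.9801
ΔR = 0.9801 − 0.859 = 0.1211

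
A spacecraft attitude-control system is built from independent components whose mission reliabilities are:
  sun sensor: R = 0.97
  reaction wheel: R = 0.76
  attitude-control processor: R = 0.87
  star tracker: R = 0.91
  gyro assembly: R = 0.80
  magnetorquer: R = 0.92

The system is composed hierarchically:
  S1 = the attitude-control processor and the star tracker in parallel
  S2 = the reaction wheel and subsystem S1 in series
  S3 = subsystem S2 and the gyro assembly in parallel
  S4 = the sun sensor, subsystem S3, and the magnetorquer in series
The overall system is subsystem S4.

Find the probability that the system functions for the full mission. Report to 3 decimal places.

0.848

Parallel (attitude-control processor and star tracker): 1 − (1 − 0.87000)(1 − 0.91000) = 0.98830
Series (reaction wheel and [0.98830]): 0.76000 × 0.98830 = 0.75111
Parallel ([0.75111] and gyro assembly): 1 − (1 − 0.75111)(1 − 0.80000) = 0.95022
Series (sun sensor, [0.95022], and magnetorquer): 0.97000 × 0.95022 × 0.92000 = 0.848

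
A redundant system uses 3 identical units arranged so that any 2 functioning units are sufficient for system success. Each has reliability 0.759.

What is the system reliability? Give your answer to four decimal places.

0.8538

R = Σ_{i=2}^{3} C(3,i) p^i (1−p)^{3−i} with p = 0.759
C(3,2)·0.759^2·0.241^1 = 0.416507
C(3,3)·0.759^3·0.241^0 = 0.437245
Sum = 0.8538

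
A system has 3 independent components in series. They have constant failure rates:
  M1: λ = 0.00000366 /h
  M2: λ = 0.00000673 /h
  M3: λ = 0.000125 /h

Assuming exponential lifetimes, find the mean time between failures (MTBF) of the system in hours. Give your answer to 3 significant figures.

7390

Series of exponential components: λ_sys = Σ λ_i
λ_sys = 0.00000366 + 0.00000673 + 0.000125 = 1.3539e-04 /h
MTBF = 1 / λ_sys = 7390 h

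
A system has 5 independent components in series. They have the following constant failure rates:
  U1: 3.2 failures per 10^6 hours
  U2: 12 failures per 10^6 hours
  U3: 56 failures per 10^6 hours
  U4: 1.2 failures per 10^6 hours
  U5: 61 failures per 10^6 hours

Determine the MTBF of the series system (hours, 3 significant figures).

7500

Series of exponential components: λ_sys = Σ λ_i
λ_sys = 0.0000032 + 0.000012 + 0.000056 + 0.0000012 + 0.000061 = 1.3340e-04 /h
MTBF = 1 / λ_sys = 7500 h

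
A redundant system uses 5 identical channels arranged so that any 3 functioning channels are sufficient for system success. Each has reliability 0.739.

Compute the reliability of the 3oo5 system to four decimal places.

R = Σ_{i=3}^{5} C(5,i) p^i (1−p)^{5−i} with p = 0.739
C(5,3)·0.739^3·0.261^2 = 0.274925
C(5,4)·0.739^4·0.261^1 = 0.389214
C(5,5)·0.739^5·0.261^0 = 0.220405
Sum = 0.8845

0.8845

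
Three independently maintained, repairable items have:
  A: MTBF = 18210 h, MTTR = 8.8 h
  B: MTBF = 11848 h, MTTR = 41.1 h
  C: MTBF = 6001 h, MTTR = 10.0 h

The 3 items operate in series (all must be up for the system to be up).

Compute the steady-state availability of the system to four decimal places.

A(A) = MTBF/(MTBF+MTTR) = 18210/(18210+8.8) = 0.999517
A(B) = MTBF/(MTBF+MTTR) = 11848/(11848+41.1) = 0.996543
A(C) = MTBF/(MTBF+MTTR) = 6001/(6001+10.0) = 0.998336
Series availability: 0.999517 × 0.996543 × 0.998336 = 0.9944

0.9944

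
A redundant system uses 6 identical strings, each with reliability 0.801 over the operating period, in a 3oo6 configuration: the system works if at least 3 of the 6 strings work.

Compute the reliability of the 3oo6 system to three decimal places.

0.983

R = Σ_{i=3}^{6} C(6,i) p^i (1−p)^{6−i} with p = 0.801
C(6,3)·0.801^3·0.199^3 = 0.08100
C(6,4)·0.801^4·0.199^2 = 0.24453
C(6,5)·0.801^5·0.199^1 = 0.39370
C(6,6)·0.801^6·0.199^0 = 0.26412
Sum = 0.983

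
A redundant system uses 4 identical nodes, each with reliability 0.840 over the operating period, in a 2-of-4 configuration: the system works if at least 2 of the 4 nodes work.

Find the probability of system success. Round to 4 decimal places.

0.9856

R = Σ_{i=2}^{4} C(4,i) p^i (1−p)^{4−i} with p = 0.840
C(4,2)·0.840^2·0.160^2 = 0.108380
C(4,3)·0.840^3·0.160^1 = 0.379331
C(4,4)·0.840^4·0.160^0 = 0.497871
Sum = 0.9856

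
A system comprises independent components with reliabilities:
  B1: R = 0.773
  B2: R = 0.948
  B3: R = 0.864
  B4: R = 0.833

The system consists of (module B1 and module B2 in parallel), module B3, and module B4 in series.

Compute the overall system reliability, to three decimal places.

0.711

Parallel (B1 and B2): 1 − (1 − 0.77300)(1 − 0.94800) = 0.98820
Series ([0.98820], B3, and B4): 0.98820 × 0.86400 × 0.83300 = 0.711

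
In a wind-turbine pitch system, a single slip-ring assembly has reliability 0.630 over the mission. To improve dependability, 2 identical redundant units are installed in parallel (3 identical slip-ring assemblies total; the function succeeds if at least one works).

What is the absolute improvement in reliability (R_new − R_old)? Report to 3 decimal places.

0.319

R_before = 0.630
R_after = 1 − (1 − 0.630)^3 = 0.949
ΔR = 0.949 − 0.630 = 0.319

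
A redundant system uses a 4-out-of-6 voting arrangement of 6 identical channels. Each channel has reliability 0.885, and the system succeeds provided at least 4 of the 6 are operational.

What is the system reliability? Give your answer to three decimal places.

0.977

R = Σ_{i=4}^{6} C(6,i) p^i (1−p)^{6−i} with p = 0.885
C(6,4)·0.885^4·0.115^2 = 0.12169
C(6,5)·0.885^5·0.115^1 = 0.37460
C(6,6)·0.885^6·0.115^0 = 0.48046
Sum = 0.977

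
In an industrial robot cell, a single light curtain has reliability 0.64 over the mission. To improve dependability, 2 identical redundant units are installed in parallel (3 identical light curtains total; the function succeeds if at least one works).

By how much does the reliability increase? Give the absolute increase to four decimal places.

R_before = 0.64
R_after = 1 − (1 − 0.64)^3 = 0.9533
ΔR = 0.9533 − 0.64 = 0.3133

0.3133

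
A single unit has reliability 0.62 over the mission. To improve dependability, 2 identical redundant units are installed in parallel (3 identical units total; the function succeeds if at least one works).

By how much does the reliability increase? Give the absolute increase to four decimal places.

R_before = 0.62
R_after = 1 − (1 − 0.62)^3 = 0.9451
ΔR = 0.9451 − 0.62 = 0.3251

0.3251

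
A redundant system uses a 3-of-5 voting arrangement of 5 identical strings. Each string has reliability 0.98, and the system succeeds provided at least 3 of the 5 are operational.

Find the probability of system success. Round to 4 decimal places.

0.9999

R = Σ_{i=3}^{5} C(5,i) p^i (1−p)^{5−i} with p = 0.98
C(5,3)·0.98^3·0.02^2 = 0.003765
C(5,4)·0.98^4·0.02^1 = 0.092237
C(5,5)·0.98^5·0.02^0 = 0.903921
Sum = 0.9999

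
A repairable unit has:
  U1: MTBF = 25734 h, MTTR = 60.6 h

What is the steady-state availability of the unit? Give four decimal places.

A(U1) = MTBF/(MTBF+MTTR) = 25734/(25734+60.6) = 0.9977

0.9977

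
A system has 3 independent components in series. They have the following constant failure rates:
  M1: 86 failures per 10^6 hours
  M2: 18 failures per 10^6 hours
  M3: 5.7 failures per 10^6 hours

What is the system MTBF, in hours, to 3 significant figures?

9120

Series of exponential components: λ_sys = Σ λ_i
λ_sys = 0.000086 + 0.000018 + 0.0000057 = 1.0970e-04 /h
MTBF = 1 / λ_sys = 9120 h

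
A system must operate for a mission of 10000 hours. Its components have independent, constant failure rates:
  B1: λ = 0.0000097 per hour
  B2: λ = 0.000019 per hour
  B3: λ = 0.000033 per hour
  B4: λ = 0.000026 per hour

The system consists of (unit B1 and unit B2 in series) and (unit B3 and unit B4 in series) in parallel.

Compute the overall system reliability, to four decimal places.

0.8888

R(B1) = exp(−0.0000097 × 10000) = 0.907556
R(B2) = exp(−0.000019 × 10000) = 0.826959
R(B3) = exp(−0.000033 × 10000) = 0.718924
R(B4) = exp(−0.000026 × 10000) = 0.771052
Series (B1 and B2): 0.907556 × 0.826959 = 0.750512
Series (B3 and B4): 0.718924 × 0.771052 = 0.554328
Parallel ([0.750512] and [0.554328]): 1 − (1 − 0.750512)(1 − 0.554328) = 0.8888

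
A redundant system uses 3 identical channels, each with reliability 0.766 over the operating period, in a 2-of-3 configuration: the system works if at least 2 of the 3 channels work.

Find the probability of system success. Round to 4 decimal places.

0.8614

R = Σ_{i=2}^{3} C(3,i) p^i (1−p)^{3−i} with p = 0.766
C(3,2)·0.766^2·0.234^1 = 0.411903
C(3,3)·0.766^3·0.234^0 = 0.449455
Sum = 0.8614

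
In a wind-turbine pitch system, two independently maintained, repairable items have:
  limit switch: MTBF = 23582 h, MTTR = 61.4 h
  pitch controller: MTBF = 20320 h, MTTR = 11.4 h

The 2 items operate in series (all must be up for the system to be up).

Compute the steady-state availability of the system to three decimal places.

0.997

A(limit switch) = MTBF/(MTBF+MTTR) = 23582/(23582+61.4) = 0.997403
A(pitch controller) = MTBF/(MTBF+MTTR) = 20320/(20320+11.4) = 0.999439
Series availability: 0.997403 × 0.999439 = 0.997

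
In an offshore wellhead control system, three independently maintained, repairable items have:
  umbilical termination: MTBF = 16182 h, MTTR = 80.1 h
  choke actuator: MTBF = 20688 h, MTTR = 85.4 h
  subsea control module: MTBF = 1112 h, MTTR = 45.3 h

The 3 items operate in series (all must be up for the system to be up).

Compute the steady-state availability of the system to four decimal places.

0.9522

A(umbilical termination) = MTBF/(MTBF+MTTR) = 16182/(16182+80.1) = 0.995074
A(choke actuator) = MTBF/(MTBF+MTTR) = 20688/(20688+85.4) = 0.995889
A(subsea control module) = MTBF/(MTBF+MTTR) = 1112/(1112+45.3) = 0.960857
Series availability: 0.995074 × 0.995889 × 0.960857 = 0.9522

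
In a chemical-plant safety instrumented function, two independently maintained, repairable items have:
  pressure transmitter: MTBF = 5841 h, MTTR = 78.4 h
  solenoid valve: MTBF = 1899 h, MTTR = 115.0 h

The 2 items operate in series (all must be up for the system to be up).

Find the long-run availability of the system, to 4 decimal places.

A(pressure transmitter) = MTBF/(MTBF+MTTR) = 5841/(5841+78.4) = 0.986755
A(solenoid valve) = MTBF/(MTBF+MTTR) = 1899/(1899+115.0) = 0.942900
Series availability: 0.986755 × 0.942900 = 0.9304

0.9304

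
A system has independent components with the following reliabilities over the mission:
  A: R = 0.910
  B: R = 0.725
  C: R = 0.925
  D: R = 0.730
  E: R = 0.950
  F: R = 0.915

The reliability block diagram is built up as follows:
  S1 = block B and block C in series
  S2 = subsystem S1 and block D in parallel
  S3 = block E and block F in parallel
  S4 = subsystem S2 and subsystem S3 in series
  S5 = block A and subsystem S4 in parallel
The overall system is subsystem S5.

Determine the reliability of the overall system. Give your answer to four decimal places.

Series (B and C): 0.725000 × 0.925000 = 0.670625
Parallel ([0.670625] and D): 1 − (1 − 0.670625)(1 − 0.730000) = 0.911069
Parallel (E and F): 1 − (1 − 0.950000)(1 − 0.915000) = 0.995750
Series ([0.911069] and [0.995750]): 0.911069 × 0.995750 = 0.907197
Parallel (A and [0.907197]): 1 − (1 − 0.910000)(1 − 0.907197) = 0.9916

0.9916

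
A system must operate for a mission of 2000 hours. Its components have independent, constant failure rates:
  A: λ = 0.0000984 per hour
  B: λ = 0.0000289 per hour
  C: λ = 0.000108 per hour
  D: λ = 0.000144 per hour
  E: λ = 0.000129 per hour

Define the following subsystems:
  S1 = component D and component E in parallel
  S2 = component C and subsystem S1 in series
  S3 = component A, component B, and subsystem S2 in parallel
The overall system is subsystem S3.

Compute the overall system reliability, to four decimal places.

R(A) = exp(−0.0000984 × 2000) = 0.821355
R(B) = exp(−0.0000289 × 2000) = 0.943839
R(C) = exp(−0.000108 × 2000) = 0.805735
R(D) = exp(−0.000144 × 2000) = 0.749762
R(E) = exp(−0.000129 × 2000) = 0.772595
Parallel (D and E): 1 − (1 − 0.749762)(1 − 0.772595) = 0.943095
Series (C and [0.943095]): 0.805735 × 0.943095 = 0.759885
Parallel (A, B, and [0.759885]): 1 − (1 − 0.821355)(1 − 0.943839)(1 − 0.759885) = 0.9976

0.9976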